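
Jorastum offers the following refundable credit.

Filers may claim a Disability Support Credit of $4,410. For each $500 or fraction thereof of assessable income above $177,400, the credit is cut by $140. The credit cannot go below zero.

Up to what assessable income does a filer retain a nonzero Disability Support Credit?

After 31 increments the reduction is 31 × $140 = $4,340, leaving $70; one more increment wipes it out. Increment 31 ends at excess 31 × $500 = $15,500, so the highest qualifying income is $177,400 + $15,500 = $192,900.

$192,900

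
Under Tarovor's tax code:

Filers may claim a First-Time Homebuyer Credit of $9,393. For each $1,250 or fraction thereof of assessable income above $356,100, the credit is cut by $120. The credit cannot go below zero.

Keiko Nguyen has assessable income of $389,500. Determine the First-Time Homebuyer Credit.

$6,153

First-Time Homebuyer Credit: income exceeds $356,100 by $33,400, which is 27 full-or-partial $1,250 increments; reduction = 27 × $120 = $3,240, leaving $6,153.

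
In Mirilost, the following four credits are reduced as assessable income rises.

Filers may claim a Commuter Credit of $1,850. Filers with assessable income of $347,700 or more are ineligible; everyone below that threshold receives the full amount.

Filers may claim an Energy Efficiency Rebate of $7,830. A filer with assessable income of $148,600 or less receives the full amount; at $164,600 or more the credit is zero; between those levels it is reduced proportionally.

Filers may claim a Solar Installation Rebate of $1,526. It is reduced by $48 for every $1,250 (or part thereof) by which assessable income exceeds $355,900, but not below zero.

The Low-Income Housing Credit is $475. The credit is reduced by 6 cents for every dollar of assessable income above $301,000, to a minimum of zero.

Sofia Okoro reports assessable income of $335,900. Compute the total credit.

Commuter Credit: $335,900 is below the $347,700 cutoff, so the full $1,850 applies.
Energy Efficiency Rebate: $335,900 is at or above $164,600, so the credit is $0.
Solar Installation Rebate: $335,900 is at or below the $355,900 threshold, so the full $1,526 applies.
Low-Income Housing Credit: 6% of the $34,900 excess over $301,000 is $2,094 ≥ base, so the credit is $0.
Total: $1,850 + $0 + $1,526 + $0 = $3,376.

$3,376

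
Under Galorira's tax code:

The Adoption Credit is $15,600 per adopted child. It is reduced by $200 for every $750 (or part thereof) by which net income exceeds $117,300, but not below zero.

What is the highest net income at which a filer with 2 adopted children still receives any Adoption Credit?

Full credit = 2 × $15,600 = $31,200.
After 155 increments the reduction is 155 × $200 = $31,000, leaving $200; one more increment wipes it out. Increment 155 ends at excess 155 × $750 = $116,250, so the highest qualifying income is $117,300 + $116,250 = $233,550.

$233,550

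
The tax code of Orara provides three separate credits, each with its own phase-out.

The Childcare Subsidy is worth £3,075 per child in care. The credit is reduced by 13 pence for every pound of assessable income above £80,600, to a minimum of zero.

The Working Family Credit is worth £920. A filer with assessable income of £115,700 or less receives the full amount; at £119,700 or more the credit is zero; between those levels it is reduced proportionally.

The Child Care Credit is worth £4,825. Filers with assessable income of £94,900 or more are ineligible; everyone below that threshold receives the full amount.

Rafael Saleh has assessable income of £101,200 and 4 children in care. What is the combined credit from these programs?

Childcare Subsidy: base = 4 × £3,075 = £12,300. 13% of the £20,600 excess over £80,600 is £2,678; credit = £12,300 − £2,678 = £9,622.
Working Family Credit: £101,200 is at or below the £115,700 threshold, so the full £920 applies.
Child Care Credit: £101,200 meets or exceeds the £94,900 cutoff, so the credit is £0.
Total: £9,622 + £920 + £0 = £10,542.

£10,542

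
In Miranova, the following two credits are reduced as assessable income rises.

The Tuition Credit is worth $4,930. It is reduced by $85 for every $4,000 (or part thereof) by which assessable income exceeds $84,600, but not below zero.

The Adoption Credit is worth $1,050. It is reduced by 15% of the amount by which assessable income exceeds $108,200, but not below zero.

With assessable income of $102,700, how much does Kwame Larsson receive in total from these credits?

Tuition Credit: income exceeds $84,600 by $18,100, which is 5 full-or-partial $4,000 increments; reduction = 5 × $85 = $425, leaving $4,505.
Adoption Credit: $102,700 is at or below the $108,200 threshold, so the full $1,050 applies.
Total: $4,505 + $1,050 = $5,555.

$5,555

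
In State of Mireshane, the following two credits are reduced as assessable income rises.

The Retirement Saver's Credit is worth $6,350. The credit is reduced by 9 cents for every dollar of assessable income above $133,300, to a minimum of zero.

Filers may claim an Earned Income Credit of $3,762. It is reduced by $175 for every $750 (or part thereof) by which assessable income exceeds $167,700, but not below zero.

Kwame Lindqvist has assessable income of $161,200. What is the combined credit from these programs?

$7,601

Retirement Saver's Credit: 9% of the $27,900 excess over $133,300 is $2,511; credit = $6,350 − $2,511 = $3,839.
Earned Income Credit: $161,200 is at or below the $167,700 threshold, so the full $3,762 applies.
Total: $3,839 + $3,762 = $7,601.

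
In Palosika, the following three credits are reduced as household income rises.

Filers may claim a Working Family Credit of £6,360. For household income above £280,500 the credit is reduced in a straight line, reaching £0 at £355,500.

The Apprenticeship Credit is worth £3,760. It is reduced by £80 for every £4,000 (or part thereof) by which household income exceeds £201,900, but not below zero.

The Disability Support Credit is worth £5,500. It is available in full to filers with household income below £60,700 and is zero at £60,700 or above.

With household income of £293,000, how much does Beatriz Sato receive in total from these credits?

£7,220

Working Family Credit: £293,000 is £12,500 into a £75,000 phase-out range, leaving 62,500/75,000 of the credit: £6,360 × 62,500/75,000 = £5,300.
Apprenticeship Credit: income exceeds £201,900 by £91,100, which is 23 full-or-partial £4,000 increments; reduction = 23 × £80 = £1,840, leaving £1,920.
Disability Support Credit: £293,000 meets or exceeds the £60,700 cutoff, so the credit is £0.
Total: £5,300 + £1,920 + £0 = £7,220.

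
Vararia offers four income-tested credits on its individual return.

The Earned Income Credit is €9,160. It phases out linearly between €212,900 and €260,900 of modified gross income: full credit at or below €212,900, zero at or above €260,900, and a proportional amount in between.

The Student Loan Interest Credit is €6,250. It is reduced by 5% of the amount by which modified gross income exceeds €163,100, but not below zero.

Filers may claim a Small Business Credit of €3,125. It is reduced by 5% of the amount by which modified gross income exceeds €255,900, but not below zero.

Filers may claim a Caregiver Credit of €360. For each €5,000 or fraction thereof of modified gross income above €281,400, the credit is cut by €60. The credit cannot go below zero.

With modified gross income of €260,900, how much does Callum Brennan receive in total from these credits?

Earned Income Credit: €260,900 is at or above €260,900, so the credit is €0.
Student Loan Interest Credit: 5% of the €97,800 excess over €163,100 is €4,890; credit = €6,250 − €4,890 = €1,360.
Small Business Credit: 5% of the €5,000 excess over €255,900 is €250; credit = €3,125 − €250 = €2,875.
Caregiver Credit: €260,900 is at or below the €281,400 threshold, so the full €360 applies.
Total: €0 + €1,360 + €2,875 + €360 = €4,595.

€4,595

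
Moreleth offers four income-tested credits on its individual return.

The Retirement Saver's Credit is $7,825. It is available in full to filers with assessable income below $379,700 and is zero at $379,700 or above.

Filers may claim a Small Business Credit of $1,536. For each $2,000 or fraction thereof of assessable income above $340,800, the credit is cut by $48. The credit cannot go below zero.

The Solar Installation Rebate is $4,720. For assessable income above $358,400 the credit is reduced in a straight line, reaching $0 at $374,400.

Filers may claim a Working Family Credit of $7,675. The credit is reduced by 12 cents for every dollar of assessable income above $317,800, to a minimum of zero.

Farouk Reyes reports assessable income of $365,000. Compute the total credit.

Retirement Saver's Credit: $365,000 is below the $379,700 cutoff, so the full $7,825 applies.
Small Business Credit: income exceeds $340,800 by $24,200, which is 13 full-or-partial $2,000 increments; reduction = 13 × $48 = $624, leaving $912.
Solar Installation Rebate: $365,000 is $6,600 into a $16,000 phase-out range, leaving 9,400/16,000 of the credit: $4,720 × 9,400/16,000 = $2,773.
Working Family Credit: 12% of the $47,200 excess over $317,800 is $5,664; credit = $7,675 − $5,664 = $2,011.
Total: $7,825 + $912 + $2,773 + $2,011 = $13,521.

$13,521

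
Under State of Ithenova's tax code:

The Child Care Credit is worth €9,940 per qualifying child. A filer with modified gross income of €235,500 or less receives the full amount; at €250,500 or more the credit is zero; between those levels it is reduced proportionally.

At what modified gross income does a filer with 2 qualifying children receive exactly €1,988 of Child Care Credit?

Full credit = 2 × €9,940 = €19,880.
€1,988 is 1,988/19,880 of the full €19,880, so 17,892/19,880 of the €15,000 range has been used: income = €235,500 + €15,000 × 17,892/19,880 = €249,000.

€249,000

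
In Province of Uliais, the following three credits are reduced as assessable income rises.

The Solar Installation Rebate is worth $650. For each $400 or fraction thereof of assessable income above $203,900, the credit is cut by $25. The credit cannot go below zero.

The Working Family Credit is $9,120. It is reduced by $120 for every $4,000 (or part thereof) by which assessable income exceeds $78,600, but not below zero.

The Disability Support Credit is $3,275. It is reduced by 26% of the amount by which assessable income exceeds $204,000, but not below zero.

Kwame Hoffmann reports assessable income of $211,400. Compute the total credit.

$6,566

Solar Installation Rebate: income exceeds $203,900 by $7,500, which is 19 full-or-partial $400 increments; reduction = 19 × $25 = $475, leaving $175.
Working Family Credit: income exceeds $78,600 by $132,800, which is 34 full-or-partial $4,000 increments; reduction = 34 × $120 = $4,080, leaving $5,040.
Disability Support Credit: 26% of the $7,400 excess over $204,000 is $1,924; credit = $3,275 − $1,924 = $1,351.
Total: $175 + $5,040 + $1,351 = $6,566.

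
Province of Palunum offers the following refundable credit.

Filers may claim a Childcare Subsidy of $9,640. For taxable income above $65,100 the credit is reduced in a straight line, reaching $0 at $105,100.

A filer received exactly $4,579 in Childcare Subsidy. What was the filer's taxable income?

$86,100

$4,579 is 4,579/9,640 of the full $9,640, so 5,061/9,640 of the $40,000 range has been used: income = $65,100 + $40,000 × 5,061/9,640 = $86,100.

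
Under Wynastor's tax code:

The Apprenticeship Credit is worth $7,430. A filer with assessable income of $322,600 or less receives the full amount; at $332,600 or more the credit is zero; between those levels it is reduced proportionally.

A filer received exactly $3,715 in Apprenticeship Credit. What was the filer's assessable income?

$3,715 is 3,715/7,430 of the full $7,430, so 3,715/7,430 of the $10,000 range has been used: income = $322,600 + $10,000 × 3,715/7,430 = $327,600.

$327,600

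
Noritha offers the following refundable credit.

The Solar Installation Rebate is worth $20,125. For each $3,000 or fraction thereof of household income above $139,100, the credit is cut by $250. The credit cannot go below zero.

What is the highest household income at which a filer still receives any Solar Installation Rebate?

After 80 increments the reduction is 80 × $250 = $20,000, leaving $125; one more increment wipes it out. Increment 80 ends at excess 80 × $3,000 = $240,000, so the highest qualifying income is $139,100 + $240,000 = $379,100.

$379,100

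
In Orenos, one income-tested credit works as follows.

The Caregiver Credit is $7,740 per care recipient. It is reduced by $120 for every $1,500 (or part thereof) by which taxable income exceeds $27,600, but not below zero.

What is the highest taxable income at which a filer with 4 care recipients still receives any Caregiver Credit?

Full credit = 4 × $7,740 = $30,960.
After 257 increments the reduction is 257 × $120 = $30,840, leaving $120; one more increment wipes it out. Increment 257 ends at excess 257 × $1,500 = $385,500, so the highest qualifying income is $27,600 + $385,500 = $413,100.

$413,100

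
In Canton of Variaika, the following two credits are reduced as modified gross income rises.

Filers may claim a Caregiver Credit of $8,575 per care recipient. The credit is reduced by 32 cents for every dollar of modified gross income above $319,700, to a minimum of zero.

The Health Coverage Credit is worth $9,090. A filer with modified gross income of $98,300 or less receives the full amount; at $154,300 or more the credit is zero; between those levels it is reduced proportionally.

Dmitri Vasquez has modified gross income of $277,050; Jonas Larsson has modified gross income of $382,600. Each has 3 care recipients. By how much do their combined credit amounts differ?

Dmitri ($277,050): Caregiver Credit: base = 3 × $8,575 = $25,725. $277,050 is at or below the $319,700 threshold, so the full $25,725 applies. Health Coverage Credit: $277,050 is at or above $154,300, so the credit is $0. total $25,725 + $0 = $25,725
Jonas ($382,600): Caregiver Credit: base = 3 × $8,575 = $25,725. 32% of the $62,900 excess over $319,700 is $20,128; credit = $25,725 − $20,128 = $5,597. Health Coverage Credit: $382,600 is at or above $154,300, so the credit is $0. total $5,597 + $0 = $5,597
Difference: |$25,725 − $5,597| = $20,128.

$20,128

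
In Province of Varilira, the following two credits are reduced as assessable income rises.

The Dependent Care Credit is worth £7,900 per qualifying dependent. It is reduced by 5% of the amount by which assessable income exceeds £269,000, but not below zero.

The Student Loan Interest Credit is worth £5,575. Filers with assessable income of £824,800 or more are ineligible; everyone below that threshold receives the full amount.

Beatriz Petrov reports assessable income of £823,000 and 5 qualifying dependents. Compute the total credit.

£17,375

Dependent Care Credit: base = 5 × £7,900 = £39,500. 5% of the £554,000 excess over £269,000 is £27,700; credit = £39,500 − £27,700 = £11,800.
Student Loan Interest Credit: £823,000 is below the £824,800 cutoff, so the full £5,575 applies.
Total: £11,800 + £5,575 = £17,375.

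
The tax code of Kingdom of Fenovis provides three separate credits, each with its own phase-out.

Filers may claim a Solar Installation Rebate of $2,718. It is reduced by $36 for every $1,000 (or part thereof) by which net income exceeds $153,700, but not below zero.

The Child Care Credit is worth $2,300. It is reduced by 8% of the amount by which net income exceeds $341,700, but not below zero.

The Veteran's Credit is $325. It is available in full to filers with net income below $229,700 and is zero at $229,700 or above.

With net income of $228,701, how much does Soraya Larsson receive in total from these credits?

$2,625

Solar Installation Rebate: income exceeds $153,700 by $75,001 → 76 increments × $36 = $2,736 ≥ base, so the credit is $0.
Child Care Credit: $228,701 is at or below the $341,700 threshold, so the full $2,300 applies.
Veteran's Credit: $228,701 is below the $229,700 cutoff, so the full $325 applies.
Total: $0 + $2,300 + $325 = $2,625.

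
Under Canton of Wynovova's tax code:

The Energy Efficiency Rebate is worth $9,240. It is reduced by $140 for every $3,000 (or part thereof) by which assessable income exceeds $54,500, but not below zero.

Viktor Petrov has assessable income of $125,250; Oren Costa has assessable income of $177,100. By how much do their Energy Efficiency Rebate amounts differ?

$2,380

Viktor ($125,250): Energy Efficiency Rebate: income exceeds $54,500 by $70,750, which is 24 full-or-partial $3,000 increments; reduction = 24 × $140 = $3,360, leaving $5,880.
Oren ($177,100): Energy Efficiency Rebate: income exceeds $54,500 by $122,600, which is 41 full-or-partial $3,000 increments; reduction = 41 × $140 = $5,740, leaving $3,500.
Difference: |$5,880 − $3,500| = $2,380.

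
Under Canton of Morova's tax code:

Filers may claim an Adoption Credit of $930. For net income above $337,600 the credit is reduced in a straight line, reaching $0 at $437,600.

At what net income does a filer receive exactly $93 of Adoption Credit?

$93 is 93/930 of the full $930, so 837/930 of the $100,000 range has been used: income = $337,600 + $100,000 × 837/930 = $427,600.

$427,600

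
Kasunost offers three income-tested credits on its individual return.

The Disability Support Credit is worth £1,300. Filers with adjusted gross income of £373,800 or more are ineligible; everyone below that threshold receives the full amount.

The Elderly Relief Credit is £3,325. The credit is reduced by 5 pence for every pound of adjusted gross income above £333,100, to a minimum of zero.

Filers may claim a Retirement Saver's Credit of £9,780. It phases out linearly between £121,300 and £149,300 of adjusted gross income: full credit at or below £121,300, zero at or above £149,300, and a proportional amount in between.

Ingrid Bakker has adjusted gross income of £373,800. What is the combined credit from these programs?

Disability Support Credit: £373,800 meets or exceeds the £373,800 cutoff, so the credit is £0.
Elderly Relief Credit: 5% of the £40,700 excess over £333,100 is £2,035; credit = £3,325 − £2,035 = £1,290.
Retirement Saver's Credit: £373,800 is at or above £149,300, so the credit is £0.
Total: £0 + £1,290 + £0 = £1,290.

£1,290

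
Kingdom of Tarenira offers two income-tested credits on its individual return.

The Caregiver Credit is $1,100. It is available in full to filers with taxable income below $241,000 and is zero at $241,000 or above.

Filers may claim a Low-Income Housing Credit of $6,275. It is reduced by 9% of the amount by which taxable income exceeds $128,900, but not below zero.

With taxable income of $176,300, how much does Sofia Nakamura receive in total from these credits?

Caregiver Credit: $176,300 is below the $241,000 cutoff, so the full $1,100 applies.
Low-Income Housing Credit: 9% of the $47,400 excess over $128,900 is $4,266; credit = $6,275 − $4,266 = $2,009.
Total: $1,100 + $2,009 = $3,109.

$3,109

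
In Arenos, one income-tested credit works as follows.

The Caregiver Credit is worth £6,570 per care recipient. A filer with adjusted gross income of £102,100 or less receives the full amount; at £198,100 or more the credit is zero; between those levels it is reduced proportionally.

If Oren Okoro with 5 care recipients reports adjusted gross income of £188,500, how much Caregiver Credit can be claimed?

Caregiver Credit: base = 5 × £6,570 = £32,850. £188,500 is £86,400 into a £96,000 phase-out range, leaving 9,600/96,000 of the credit: £32,850 × 9,600/96,000 = £3,285.

£3,285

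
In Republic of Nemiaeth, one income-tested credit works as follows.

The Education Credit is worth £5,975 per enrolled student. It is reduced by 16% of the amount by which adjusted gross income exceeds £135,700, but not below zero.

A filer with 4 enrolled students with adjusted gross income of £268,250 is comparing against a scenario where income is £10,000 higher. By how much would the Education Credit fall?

At £268,250 — base = 4 × £5,975 = £23,900. 16% of the £132,550 excess over £135,700 is £21,208; credit = £23,900 − £21,208 = £2,692.
At £278,250 — base = 4 × £5,975 = £23,900. 16% of the £142,550 excess over £135,700 is £22,808; credit = £23,900 − £22,808 = £1,092.
Lost: £2,692 − £1,092 = £1,600.

£1,600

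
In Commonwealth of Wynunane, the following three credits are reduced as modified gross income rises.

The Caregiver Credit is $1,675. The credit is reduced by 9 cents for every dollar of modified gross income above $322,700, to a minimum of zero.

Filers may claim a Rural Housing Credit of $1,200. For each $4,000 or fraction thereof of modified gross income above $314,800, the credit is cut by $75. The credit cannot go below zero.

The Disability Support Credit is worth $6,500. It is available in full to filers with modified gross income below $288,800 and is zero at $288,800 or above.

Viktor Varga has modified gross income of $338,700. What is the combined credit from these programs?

$985

Caregiver Credit: 9% of the $16,000 excess over $322,700 is $1,440; credit = $1,675 − $1,440 = $235.
Rural Housing Credit: income exceeds $314,800 by $23,900, which is 6 full-or-partial $4,000 increments; reduction = 6 × $75 = $450, leaving $750.
Disability Support Credit: $338,700 meets or exceeds the $288,800 cutoff, so the credit is $0.
Total: $235 + $750 + $0 = $985.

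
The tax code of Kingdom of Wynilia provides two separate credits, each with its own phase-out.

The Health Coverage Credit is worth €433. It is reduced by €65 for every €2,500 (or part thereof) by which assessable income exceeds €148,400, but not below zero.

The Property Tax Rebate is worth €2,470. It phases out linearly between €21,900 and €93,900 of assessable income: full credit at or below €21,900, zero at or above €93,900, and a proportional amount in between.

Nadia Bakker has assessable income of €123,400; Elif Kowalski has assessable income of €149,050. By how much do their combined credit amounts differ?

Nadia (€123,400): Health Coverage Credit: €123,400 is at or below the €148,400 threshold, so the full €433 applies. Property Tax Rebate: €123,400 is at or above €93,900, so the credit is €0. total €433 + €0 = €433
Elif (€149,050): Health Coverage Credit: income exceeds €148,400 by €650, which is 1 full-or-partial €2,500 increment; reduction = 1 × €65 = €65, leaving €368. Property Tax Rebate: €149,050 is at or above €93,900, so the credit is €0. total €368 + €0 = €368
Difference: |€433 − €368| = €65.

€65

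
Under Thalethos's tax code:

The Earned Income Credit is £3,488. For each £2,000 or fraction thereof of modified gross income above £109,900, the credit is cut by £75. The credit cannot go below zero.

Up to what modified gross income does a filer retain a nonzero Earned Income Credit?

After 46 increments the reduction is 46 × £75 = £3,450, leaving £38; one more increment wipes it out. Increment 46 ends at excess 46 × £2,000 = £92,000, so the highest qualifying income is £109,900 + £92,000 = £201,900.

£201,900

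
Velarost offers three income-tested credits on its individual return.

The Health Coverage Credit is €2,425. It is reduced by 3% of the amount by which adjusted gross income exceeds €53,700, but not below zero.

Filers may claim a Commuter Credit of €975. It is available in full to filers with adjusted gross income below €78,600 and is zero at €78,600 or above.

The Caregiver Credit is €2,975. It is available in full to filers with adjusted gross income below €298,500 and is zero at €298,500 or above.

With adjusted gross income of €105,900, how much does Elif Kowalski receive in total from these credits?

Health Coverage Credit: 3% of the €52,200 excess over €53,700 is €1,566; credit = €2,425 − €1,566 = €859.
Commuter Credit: €105,900 meets or exceeds the €78,600 cutoff, so the credit is €0.
Caregiver Credit: €105,900 is below the €298,500 cutoff, so the full €2,975 applies.
Total: €859 + €0 + €2,975 = €3,834.

€3,834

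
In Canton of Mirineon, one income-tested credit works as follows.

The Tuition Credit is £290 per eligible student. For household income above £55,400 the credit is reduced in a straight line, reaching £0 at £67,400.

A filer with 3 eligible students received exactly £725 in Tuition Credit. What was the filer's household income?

Full credit = 3 × £290 = £870.
£725 is 725/870 of the full £870, so 145/870 of the £12,000 range has been used: income = £55,400 + £12,000 × 145/870 = £57,400.

£57,400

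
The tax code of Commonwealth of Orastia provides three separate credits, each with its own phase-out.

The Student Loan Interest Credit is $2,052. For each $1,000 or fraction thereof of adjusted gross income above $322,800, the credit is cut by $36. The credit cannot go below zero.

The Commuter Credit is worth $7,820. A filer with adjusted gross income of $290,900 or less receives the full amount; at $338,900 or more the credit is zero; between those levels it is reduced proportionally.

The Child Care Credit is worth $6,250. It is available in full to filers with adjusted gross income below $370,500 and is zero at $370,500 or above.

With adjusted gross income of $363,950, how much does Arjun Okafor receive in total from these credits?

Student Loan Interest Credit: income exceeds $322,800 by $41,150, which is 42 full-or-partial $1,000 increments; reduction = 42 × $36 = $1,512, leaving $540.
Commuter Credit: $363,950 is at or above $338,900, so the credit is $0.
Child Care Credit: $363,950 is below the $370,500 cutoff, so the full $6,250 applies.
Total: $540 + $0 + $6,250 = $6,790.

$6,790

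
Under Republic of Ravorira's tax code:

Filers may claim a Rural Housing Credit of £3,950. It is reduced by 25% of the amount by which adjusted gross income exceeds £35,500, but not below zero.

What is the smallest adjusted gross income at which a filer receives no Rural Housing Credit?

£51,300

The credit falls by 25% of each pound above £35,500, so it reaches zero when the excess is £3,950 / 25% = £15,800: income = £35,500 + £15,800 = £51,300.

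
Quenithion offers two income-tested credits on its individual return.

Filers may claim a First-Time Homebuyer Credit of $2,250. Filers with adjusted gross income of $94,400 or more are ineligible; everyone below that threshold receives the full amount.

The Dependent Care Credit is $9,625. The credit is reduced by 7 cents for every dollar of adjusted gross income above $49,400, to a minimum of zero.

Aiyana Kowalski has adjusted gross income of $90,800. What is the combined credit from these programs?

$8,977

First-Time Homebuyer Credit: $90,800 is below the $94,400 cutoff, so the full $2,250 applies.
Dependent Care Credit: 7% of the $41,400 excess over $49,400 is $2,898; credit = $9,625 − $2,898 = $6,727.
Total: $2,250 + $6,727 = $8,977.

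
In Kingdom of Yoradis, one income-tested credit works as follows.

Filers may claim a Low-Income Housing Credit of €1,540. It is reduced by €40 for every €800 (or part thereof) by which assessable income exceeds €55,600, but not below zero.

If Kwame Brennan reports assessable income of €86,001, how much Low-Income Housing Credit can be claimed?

Low-Income Housing Credit: income exceeds €55,600 by €30,401 → 39 increments × €40 = €1,560 ≥ base, so the credit is €0.

€0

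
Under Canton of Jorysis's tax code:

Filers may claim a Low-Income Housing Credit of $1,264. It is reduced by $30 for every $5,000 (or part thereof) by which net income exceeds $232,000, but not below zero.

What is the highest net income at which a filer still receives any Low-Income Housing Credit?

After 42 increments the reduction is 42 × $30 = $1,260, leaving $4; one more increment wipes it out. Increment 42 ends at excess 42 × $5,000 = $210,000, so the highest qualifying income is $232,000 + $210,000 = $442,000.

$442,000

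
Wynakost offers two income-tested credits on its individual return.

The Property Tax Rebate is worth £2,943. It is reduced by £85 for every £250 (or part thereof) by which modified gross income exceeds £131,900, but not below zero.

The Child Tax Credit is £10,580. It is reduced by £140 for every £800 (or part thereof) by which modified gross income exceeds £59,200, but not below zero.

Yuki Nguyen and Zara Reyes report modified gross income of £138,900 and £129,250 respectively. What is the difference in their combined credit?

£2,380

Yuki (£138,900): Property Tax Rebate: income exceeds £131,900 by £7,000, which is 28 full-or-partial £250 increments; reduction = 28 × £85 = £2,380, leaving £563. Child Tax Credit: income exceeds £59,200 by £79,700 → 100 increments × £140 = £14,000 ≥ base, so the credit is £0. total £563 + £0 = £563
Zara (£129,250): Property Tax Rebate: £129,250 is at or below the £131,900 threshold, so the full £2,943 applies. Child Tax Credit: income exceeds £59,200 by £70,050 → 88 increments × £140 = £12,320 ≥ base, so the credit is £0. total £2,943 + £0 = £2,943
Difference: |£563 − £2,943| = £2,380.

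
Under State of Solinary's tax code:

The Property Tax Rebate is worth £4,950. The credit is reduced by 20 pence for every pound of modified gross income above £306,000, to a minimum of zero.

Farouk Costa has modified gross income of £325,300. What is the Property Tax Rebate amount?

Property Tax Rebate: 20% of the £19,300 excess over £306,000 is £3,860; credit = £4,950 − £3,860 = £1,090.

£1,090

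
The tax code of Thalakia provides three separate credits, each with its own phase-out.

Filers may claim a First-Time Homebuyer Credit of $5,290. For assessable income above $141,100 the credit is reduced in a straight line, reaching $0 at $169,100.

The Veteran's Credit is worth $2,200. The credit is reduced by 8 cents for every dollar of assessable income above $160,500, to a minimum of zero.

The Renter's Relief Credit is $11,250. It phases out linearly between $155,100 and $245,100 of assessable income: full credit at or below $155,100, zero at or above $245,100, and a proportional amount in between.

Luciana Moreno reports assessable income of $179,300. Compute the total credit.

First-Time Homebuyer Credit: $179,300 is at or above $169,100, so the credit is $0.
Veteran's Credit: 8% of the $18,800 excess over $160,500 is $1,504; credit = $2,200 − $1,504 = $696.
Renter's Relief Credit: $179,300 is $24,200 into a $90,000 phase-out range, leaving 65,800/90,000 of the credit: $11,250 × 65,800/90,000 = $8,225.
Total: $0 + $696 + $8,225 = $8,921.

$8,921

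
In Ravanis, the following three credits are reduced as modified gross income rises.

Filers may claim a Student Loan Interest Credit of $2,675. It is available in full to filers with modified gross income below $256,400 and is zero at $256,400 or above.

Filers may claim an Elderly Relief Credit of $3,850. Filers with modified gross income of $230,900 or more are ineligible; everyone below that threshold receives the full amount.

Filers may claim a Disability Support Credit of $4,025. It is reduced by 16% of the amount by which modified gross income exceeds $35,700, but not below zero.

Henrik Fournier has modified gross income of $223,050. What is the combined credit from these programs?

Student Loan Interest Credit: $223,050 is below the $256,400 cutoff, so the full $2,675 applies.
Elderly Relief Credit: $223,050 is below the $230,900 cutoff, so the full $3,850 applies.
Disability Support Credit: 16% of the $187,350 excess over $35,700 is $29,976 ≥ base, so the credit is $0.
Total: $2,675 + $3,850 + $0 = $6,525.

$6,525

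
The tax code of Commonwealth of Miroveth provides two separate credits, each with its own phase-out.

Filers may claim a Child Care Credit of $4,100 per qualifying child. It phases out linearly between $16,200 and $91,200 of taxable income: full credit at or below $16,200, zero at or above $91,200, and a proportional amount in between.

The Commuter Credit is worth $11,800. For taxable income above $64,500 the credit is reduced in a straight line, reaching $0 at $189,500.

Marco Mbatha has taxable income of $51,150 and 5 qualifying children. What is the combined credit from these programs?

Child Care Credit: base = 5 × $4,100 = $20,500. $51,150 is $34,950 into a $75,000 phase-out range, leaving 40,050/75,000 of the credit: $20,500 × 40,050/75,000 = $10,947.
Commuter Credit: $51,150 is at or below the $64,500 threshold, so the full $11,800 applies.
Total: $10,947 + $11,800 = $22,747.

$22,747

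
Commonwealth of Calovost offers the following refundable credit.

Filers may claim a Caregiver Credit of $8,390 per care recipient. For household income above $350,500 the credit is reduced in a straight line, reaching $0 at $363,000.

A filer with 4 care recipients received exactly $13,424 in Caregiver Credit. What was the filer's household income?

$358,000

Full credit = 4 × $8,390 = $33,560.
$13,424 is 13,424/33,560 of the full $33,560, so 20,136/33,560 of the $12,500 range has been used: income = $350,500 + $12,500 × 20,136/33,560 = $358,000.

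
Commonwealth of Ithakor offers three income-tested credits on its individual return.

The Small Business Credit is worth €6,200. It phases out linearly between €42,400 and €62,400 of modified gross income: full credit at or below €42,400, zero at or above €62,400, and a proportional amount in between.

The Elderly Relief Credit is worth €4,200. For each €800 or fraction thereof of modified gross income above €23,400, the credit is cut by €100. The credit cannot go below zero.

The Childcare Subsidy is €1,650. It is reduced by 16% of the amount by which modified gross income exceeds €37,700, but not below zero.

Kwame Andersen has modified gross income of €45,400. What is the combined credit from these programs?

Small Business Credit: €45,400 is €3,000 into a €20,000 phase-out range, leaving 17,000/20,000 of the credit: €6,200 × 17,000/20,000 = €5,270.
Elderly Relief Credit: income exceeds €23,400 by €22,000, which is 28 full-or-partial €800 increments; reduction = 28 × €100 = €2,800, leaving €1,400.
Childcare Subsidy: 16% of the €7,700 excess over €37,700 is €1,232; credit = €1,650 − €1,232 = €418.
Total: €5,270 + €1,400 + €418 = €7,088.

€7,088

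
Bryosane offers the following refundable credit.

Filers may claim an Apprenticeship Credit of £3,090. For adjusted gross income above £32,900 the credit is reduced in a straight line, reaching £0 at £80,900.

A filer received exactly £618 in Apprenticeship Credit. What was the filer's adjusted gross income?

£71,300

£618 is 618/3,090 of the full £3,090, so 2,472/3,090 of the £48,000 range has been used: income = £32,900 + £48,000 × 2,472/3,090 = £71,300.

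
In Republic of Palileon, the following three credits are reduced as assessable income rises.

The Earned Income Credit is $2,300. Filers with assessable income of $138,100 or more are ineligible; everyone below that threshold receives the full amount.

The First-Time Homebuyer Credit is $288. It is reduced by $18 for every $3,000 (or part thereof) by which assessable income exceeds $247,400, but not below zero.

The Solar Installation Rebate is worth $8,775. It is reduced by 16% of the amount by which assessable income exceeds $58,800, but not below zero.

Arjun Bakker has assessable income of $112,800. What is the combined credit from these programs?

$2,723

Earned Income Credit: $112,800 is below the $138,100 cutoff, so the full $2,300 applies.
First-Time Homebuyer Credit: $112,800 is at or below the $247,400 threshold, so the full $288 applies.
Solar Installation Rebate: 16% of the $54,000 excess over $58,800 is $8,640; credit = $8,775 − $8,640 = $135.
Total: $2,300 + $288 + $135 = $2,723.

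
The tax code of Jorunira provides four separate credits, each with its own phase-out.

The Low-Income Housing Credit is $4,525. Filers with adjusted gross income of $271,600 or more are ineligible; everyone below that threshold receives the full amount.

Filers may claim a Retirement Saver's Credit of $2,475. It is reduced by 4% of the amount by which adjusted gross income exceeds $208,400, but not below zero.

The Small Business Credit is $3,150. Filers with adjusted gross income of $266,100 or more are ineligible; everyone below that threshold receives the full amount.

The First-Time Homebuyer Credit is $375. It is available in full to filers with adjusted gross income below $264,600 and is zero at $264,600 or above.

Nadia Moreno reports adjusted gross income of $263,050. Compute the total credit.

$8,339

Low-Income Housing Credit: $263,050 is below the $271,600 cutoff, so the full $4,525 applies.
Retirement Saver's Credit: 4% of the $54,650 excess over $208,400 is $2,186; credit = $2,475 − $2,186 = $289.
Small Business Credit: $263,050 is below the $266,100 cutoff, so the full $3,150 applies.
First-Time Homebuyer Credit: $263,050 is below the $264,600 cutoff, so the full $375 applies.
Total: $4,525 + $289 + $3,150 + $375 = $8,339.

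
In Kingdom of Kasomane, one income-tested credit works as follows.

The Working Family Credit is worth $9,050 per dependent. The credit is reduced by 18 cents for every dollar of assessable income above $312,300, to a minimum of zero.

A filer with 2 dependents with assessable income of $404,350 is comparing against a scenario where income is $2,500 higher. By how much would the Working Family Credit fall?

$450

At $404,350 — base = 2 × $9,050 = $18,100. 18% of the $92,050 excess over $312,300 is $16,569; credit = $18,100 − $16,569 = $1,531.
At $406,850 — base = 2 × $9,050 = $18,100. 18% of the $94,550 excess over $312,300 is $17,019; credit = $18,100 − $17,019 = $1,081.
Lost: $1,531 − $1,081 = $450.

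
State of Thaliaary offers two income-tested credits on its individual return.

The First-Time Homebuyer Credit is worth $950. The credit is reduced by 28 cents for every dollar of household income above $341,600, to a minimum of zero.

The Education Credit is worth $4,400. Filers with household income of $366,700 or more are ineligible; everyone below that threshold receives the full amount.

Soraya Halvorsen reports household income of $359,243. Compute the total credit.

First-Time Homebuyer Credit: 28% of the $17,643 excess over $341,600 is $4,940.04 ≥ base, so the credit is $0.
Education Credit: $359,243 is below the $366,700 cutoff, so the full $4,400 applies.
Total: $0 + $4,400 = $4,400.

$4,400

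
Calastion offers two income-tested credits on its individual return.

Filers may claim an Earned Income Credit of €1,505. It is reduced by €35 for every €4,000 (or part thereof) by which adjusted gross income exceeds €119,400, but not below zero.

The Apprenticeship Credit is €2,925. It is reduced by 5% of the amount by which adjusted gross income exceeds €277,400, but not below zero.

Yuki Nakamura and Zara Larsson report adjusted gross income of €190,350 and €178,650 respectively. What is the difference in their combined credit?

Yuki (€190,350): Earned Income Credit: income exceeds €119,400 by €70,950, which is 18 full-or-partial €4,000 increments; reduction = 18 × €35 = €630, leaving €875. Apprenticeship Credit: €190,350 is at or below the €277,400 threshold, so the full €2,925 applies. total €875 + €2,925 = €3,800
Zara (€178,650): Earned Income Credit: income exceeds €119,400 by €59,250, which is 15 full-or-partial €4,000 increments; reduction = 15 × €35 = €525, leaving €980. Apprenticeship Credit: €178,650 is at or below the €277,400 threshold, so the full €2,925 applies. total €980 + €2,925 = €3,905
Difference: |€3,800 − €3,905| = €105.

€105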